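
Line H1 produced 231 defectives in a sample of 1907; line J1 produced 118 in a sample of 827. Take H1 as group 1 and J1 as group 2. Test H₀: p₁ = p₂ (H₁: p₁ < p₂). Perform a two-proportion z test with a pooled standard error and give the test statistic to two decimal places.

z = -1.55

p̂₁ = 231/1907 ≈ 0.1211, p̂₂ = 118/827 ≈ 0.1427.
Pooled p̂ = (231+118)/(1907+827) = 349/2734 = 0.1277.
SE = √(p̂(1−p̂)(1/n₁+1/n₂)) = √(0.1277·0.8723·0.00173357) = √(0.000193045) = 0.0139.
z = (0.1211 − 0.1427)/0.0139 = -0.0216/0.0139 = -1.55.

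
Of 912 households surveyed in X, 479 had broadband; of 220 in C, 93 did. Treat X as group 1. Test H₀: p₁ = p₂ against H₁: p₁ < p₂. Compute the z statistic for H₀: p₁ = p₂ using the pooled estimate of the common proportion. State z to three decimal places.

p̂₁ = 479/912 ≈ 0.52522, p̂₂ = 93/220 ≈ 0.42273.
Pooled p̂ = (479+93)/(912+220) = 572/1132 = 0.50530.
SE = √(0.249972 × 0.00564195) = 0.03755.
z = (0.52522 − 0.42273)/0.03755 = 0.10249/0.03755 = 2.729.

z = 2.729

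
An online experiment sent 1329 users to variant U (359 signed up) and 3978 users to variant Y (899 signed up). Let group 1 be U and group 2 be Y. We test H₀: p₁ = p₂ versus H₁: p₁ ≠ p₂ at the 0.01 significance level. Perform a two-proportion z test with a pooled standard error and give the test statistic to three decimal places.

p̂₁ = 359/1329 = 0.270128, p̂₂ = 899/3978 = 0.225993.
Pooled p̂ = (359+899)/(1329+3978) = 1258/5307 = 0.237045.
SE = √(0.180855 × 0.00100383) = 0.013474.
z = (0.270128 − 0.225993)/0.013474 = 0.044135/0.013474 = 3.276.
Two-sided p-value ≈ 2·Φ(−3.276) = 0.0011. With α = 0.01, reject H₀.

z = 3.276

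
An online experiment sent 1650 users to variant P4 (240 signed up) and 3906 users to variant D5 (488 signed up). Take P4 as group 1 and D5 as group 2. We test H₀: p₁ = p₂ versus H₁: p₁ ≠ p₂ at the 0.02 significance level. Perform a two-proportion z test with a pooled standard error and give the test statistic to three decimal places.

p̂₁ = 240/1650 ≈ 0.145455, p̂₂ = 488/3906 ≈ 0.124936.
Pooled p̂ = (240+488)/(1650+3906) = 728/5556 = 0.131030.
SE = √(0.113861 × 0.000862077) = 0.009907.
z = (0.145455 − 0.124936)/0.009907 = 0.020519/0.009907 = 2.071.
Two-sided p-value ≈ 2·Φ(−2.071) = 0.0384, so at α = 0.02 we fail to reject H₀.

z = 2.071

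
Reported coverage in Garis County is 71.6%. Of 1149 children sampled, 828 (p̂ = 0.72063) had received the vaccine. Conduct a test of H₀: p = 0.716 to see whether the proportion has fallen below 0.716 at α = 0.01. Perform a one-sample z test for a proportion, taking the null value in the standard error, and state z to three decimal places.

z = 0.348

p̂ = 828/1149 = 0.72063.
SE = √(p₀(1−p₀)/n) = √(0.20334/1149) = 0.01330.
z = (0.72063 − 0.716)/0.01330 = 0.00463/0.01330 = 0.348.
p-value = P(Z < 0.348) ≈ 0.6360; since p > α = 0.01, fail to reject H₀.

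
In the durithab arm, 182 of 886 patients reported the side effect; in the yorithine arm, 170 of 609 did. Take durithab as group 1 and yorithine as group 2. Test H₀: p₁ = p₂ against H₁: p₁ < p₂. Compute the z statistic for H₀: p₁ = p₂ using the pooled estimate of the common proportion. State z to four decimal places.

p̂₁ = 182/886 = 0.205418, p̂₂ = 170/609 = 0.279146.
Pooled p̂ = (182+170)/(886+609) = 352/1495 = 0.235452.
SE = √(0.180014 × 0.0027707) = 0.022333.
z = (0.205418 − 0.279146)/0.022333 = -0.073728/0.022333 = -3.3013.
p-value = P(Z < -3.301) ≈ 0.0005.

z = -3.3013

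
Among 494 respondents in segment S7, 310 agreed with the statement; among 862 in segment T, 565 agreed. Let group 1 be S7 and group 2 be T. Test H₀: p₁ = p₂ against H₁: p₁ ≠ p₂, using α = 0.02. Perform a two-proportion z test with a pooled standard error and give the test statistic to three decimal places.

z = -1.034

p̂₁ = 310/494 ≈ 0.62753, p̂₂ = 565/862 ≈ 0.65545.
Pooled p̂ = (310+565)/(494+862) = 875/1356 = 0.64528.
SE = √(0.228894 × 0.00318438) = 0.02700.
z = (0.62753 − 0.65545)/0.02700 = -0.02792/0.02700 = -1.034.
p-value = 2·P(Z > 1.034) ≈ 0.3010; since p > α = 0.02, fail to reject H₀.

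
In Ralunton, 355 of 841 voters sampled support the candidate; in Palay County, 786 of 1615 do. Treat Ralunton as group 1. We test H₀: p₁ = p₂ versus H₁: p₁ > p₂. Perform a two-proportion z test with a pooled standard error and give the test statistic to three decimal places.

p̂₁ = 355/841 ≈ 0.422117, p̂₂ = 786/1615 ≈ 0.486687.
Pooled p̂ = (355+786)/(841+1615) = 1141/2456 = 0.464577.
SE = √(p̂(1−p̂)(1/n₁+1/n₂)) = √(0.464577·0.535423·0.00180826) = √(0.000449795) = 0.021208.
z = (0.422117 − 0.486687)/0.021208 = -0.064570/0.021208 = -3.045.
p-value = P(Z > -3.045) ≈ 0.9988.

z = -3.045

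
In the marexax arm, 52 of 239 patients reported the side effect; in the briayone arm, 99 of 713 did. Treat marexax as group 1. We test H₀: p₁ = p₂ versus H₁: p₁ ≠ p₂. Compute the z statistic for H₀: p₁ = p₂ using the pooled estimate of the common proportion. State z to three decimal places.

p̂₁ = 52/239 ≈ 0.217573, p̂₂ = 99/713 ≈ 0.138850.
Pooled p̂ = (52+99)/(239+713) = 151/952 = 0.158613.
SE = √(p̂(1−p̂)(1/n₁+1/n₂)) = √(0.158613·0.841387·0.00558662) = √(0.000745564) = 0.027305.
z = (0.217573 − 0.138850)/0.027305 = 0.078723/0.027305 = 2.883.
Two-sided p-value ≈ 2·Φ(−2.883) = 0.0039.

z = 2.883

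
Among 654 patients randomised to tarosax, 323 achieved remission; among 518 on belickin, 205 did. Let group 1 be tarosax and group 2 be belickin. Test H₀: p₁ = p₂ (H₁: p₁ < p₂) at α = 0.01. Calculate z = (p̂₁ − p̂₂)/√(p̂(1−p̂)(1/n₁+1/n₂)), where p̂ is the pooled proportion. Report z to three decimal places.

p̂₁ = 323/654 = 0.493884, p̂₂ = 205/518 = 0.395753.
Pooled p̂ = (323+205)/(654+518) = 528/1172 = 0.450512.
SE = √(0.247551 × 0.00345955) = 0.029265.
z = (0.493884 − 0.395753)/0.029265 = 0.098131/0.029265 = 3.353.
p-value = P(Z < 3.353) ≈ 0.9996; since p > α = 0.01, fail to reject H₀.

z = 3.353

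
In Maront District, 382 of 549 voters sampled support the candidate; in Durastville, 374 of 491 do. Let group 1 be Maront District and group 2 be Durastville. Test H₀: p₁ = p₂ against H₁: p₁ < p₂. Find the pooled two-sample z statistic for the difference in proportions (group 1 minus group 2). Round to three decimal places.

z = -2.381

p̂₁ = 382/549 = 0.695811, p̂₂ = 374/491 = 0.761711.
Pooled p̂ = (382+374)/(549+491) = 756/1040 = 0.726923.
SE = √(0.198506 × 0.00385815) = 0.027674.
z = (0.695811 − 0.761711)/0.027674 = -0.065900/0.027674 = -2.381.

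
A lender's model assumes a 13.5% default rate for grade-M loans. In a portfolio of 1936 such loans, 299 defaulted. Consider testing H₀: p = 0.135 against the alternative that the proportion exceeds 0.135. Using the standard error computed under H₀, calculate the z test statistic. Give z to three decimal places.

p̂ = 299/1936 = 0.154442.
Standard error under H₀: √(0.135×0.865/1936) = 0.007766.
z = (0.154442 − 0.135)/0.007766 = 0.019442/0.007766 = 2.503.
p-value = P(Z > 2.503) ≈ 0.0062.

z = 2.503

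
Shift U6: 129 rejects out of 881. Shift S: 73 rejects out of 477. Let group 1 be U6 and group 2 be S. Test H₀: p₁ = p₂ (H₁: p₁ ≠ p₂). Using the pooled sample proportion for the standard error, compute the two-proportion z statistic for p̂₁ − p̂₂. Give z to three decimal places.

z = -0.327

p̂₁ = 129/881 = 0.14642, p̂₂ = 73/477 = 0.15304.
Pooled p̂ = (129+73)/(881+477) = 202/1358 = 0.14875.
SE = √(p̂(1−p̂)(1/n₁+1/n₂)) = √(0.14875·0.85125·0.00323151) = √(0.000409181) = 0.02023.
z = (0.14642 − 0.15304)/0.02023 = -0.00662/0.02023 = -0.327.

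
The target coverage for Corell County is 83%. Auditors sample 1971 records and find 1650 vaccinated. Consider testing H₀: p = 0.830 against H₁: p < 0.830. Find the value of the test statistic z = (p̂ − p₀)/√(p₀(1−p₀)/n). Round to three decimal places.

p̂ = 1650/1971 = 0.83714.
SE = √(p₀(1−p₀)/n) = √(0.1411/1971) = 0.00846.
z = (0.83714 − 0.83)/0.00846 = 0.00714/0.00846 = 0.844.
p-value = P(Z < 0.844) ≈ 0.8006.

z = 0.844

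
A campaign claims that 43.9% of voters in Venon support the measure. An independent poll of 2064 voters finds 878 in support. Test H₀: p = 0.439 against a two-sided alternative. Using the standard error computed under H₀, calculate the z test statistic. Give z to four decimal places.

p̂ = 878/2064 ≈ 0.425388.
SE = √(p₀(1−p₀)/n) = √(0.24628/2064) = 0.010923.
z = (0.425388 − 0.439)/0.010923 = -0.013612/0.010923 = -1.2462.
Two-sided p-value ≈ 2·Φ(−1.246) = 0.2127.

z = -1.2462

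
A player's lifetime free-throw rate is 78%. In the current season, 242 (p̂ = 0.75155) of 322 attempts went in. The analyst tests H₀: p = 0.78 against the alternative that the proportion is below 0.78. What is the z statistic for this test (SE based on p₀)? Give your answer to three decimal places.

z = -1.232

p̂ = 242/322 = 0.75155.
Under H₀, SE = √(0.78·0.22/322) = √(0.000532919) = 0.02309.
z = (0.75155 − 0.78)/0.02309 = -0.02845/0.02309 = -1.232.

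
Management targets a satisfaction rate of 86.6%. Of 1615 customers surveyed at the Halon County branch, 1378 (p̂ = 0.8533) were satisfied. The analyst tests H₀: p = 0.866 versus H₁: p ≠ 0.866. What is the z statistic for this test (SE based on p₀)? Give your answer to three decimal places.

z = -1.504

p̂ = 1378/1615 ≈ 0.85325.
Standard error under H₀: √(0.866×0.134/1615) = 0.00848.
z = (0.85325 − 0.866)/0.00848 = -0.01275/0.00848 = -1.504.
Two-sided p-value ≈ 2·Φ(−1.504) = 0.1326.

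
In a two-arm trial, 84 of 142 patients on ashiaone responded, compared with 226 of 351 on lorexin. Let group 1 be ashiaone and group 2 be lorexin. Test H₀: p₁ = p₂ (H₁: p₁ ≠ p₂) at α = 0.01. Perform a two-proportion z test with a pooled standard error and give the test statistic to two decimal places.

z = -1.09

p̂₁ = 84/142 = 0.5915, p̂₂ = 226/351 = 0.6439.
Pooled p̂ = (84+226)/(142+351) = 310/493 = 0.6288.
SE = √(p̂(1−p̂)(1/n₁+1/n₂)) = √(0.6288·0.3712·0.00989126) = √(0.00230872) = 0.0480.
z = (0.5915 − 0.6439)/0.0480 = -0.0524/0.0480 = -1.09.
Two-sided p-value ≈ 2·Φ(−1.089) = 0.2762. With α = 0.01, fail to reject H₀.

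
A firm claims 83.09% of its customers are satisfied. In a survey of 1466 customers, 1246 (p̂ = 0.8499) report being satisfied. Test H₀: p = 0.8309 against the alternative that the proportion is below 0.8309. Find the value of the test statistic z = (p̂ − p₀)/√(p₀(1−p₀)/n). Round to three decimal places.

z = 1.944

p̂ = 1246/1466 = 0.84993.
SE = √(p₀(1−p₀)/n) = √(0.14051/1466) = 0.00979.
z = (0.84993 − 0.8309)/0.00979 = 0.01903/0.00979 = 1.944.
p-value = P(Z < 1.944) ≈ 0.9741.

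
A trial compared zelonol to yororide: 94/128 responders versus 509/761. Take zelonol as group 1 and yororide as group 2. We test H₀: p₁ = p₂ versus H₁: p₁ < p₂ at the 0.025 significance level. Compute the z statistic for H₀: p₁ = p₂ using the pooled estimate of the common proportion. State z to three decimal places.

z = 1.468

p̂₁ = 94/128 = 0.73438, p̂₂ = 509/761 = 0.66886.
Pooled p̂ = (94+509)/(128+761) = 603/889 = 0.67829.
SE = √(p̂(1−p̂)(1/n₁+1/n₂)) = √(0.67829·0.32171·0.00912656) = √(0.00199153) = 0.04463.
z = (0.73438 − 0.66886)/0.04463 = 0.06552/0.04463 = 1.468.
p-value = P(Z < 1.468) ≈ 0.9290, so at α = 0.025 we fail to reject H₀.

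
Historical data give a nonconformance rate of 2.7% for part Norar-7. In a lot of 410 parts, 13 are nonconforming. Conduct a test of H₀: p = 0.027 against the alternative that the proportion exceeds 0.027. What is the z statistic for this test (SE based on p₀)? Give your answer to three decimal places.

p̂ = 13/410 ≈ 0.031707.
SE = √(p₀(1−p₀)/n) = √(0.026271/410) = 0.008005.
z = (0.031707 − 0.027)/0.008005 = 0.004707/0.008005 = 0.588.
p-value = P(Z > 0.588) ≈ 0.2782.

z = 0.588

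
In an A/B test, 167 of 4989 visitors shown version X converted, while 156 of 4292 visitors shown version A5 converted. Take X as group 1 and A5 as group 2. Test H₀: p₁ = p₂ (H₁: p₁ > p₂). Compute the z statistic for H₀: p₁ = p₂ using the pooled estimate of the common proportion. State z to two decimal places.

p̂₁ = 167/4989 ≈ 0.03347, p̂₂ = 156/4292 ≈ 0.03635.
Pooled p̂ = (167+156)/(4989+4292) = 323/9281 = 0.03480.
SE = √(0.0335911 × 0.000433433) = 0.00382.
z = (0.03347 − 0.03635)/0.00382 = -0.00288/0.00382 = -0.75.
p-value = P(Z > -0.753) ≈ 0.7743.

z = -0.75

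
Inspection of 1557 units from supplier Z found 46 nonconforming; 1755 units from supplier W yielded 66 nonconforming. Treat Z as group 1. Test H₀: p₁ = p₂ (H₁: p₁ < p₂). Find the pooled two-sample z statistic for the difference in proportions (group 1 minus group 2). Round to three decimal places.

p̂₁ = 46/1557 = 0.029544, p̂₂ = 66/1755 = 0.037607.
Pooled p̂ = (46+66)/(1557+1755) = 112/3312 = 0.033816.
SE = √(p̂(1−p̂)(1/n₁+1/n₂)) = √(0.033816·0.966184·0.00121206) = √(3.96015e-05) = 0.006293.
z = (0.029544 − 0.037607)/0.006293 = -0.008063/0.006293 = -1.281.
p-value = P(Z < -1.281) ≈ 0.1001.

z = -1.281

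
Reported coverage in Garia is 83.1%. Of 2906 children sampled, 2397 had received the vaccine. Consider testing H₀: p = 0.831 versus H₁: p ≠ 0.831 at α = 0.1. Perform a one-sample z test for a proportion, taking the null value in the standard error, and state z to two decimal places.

z = -0.89

p̂ = 2397/2906 ≈ 0.8248.
SE = √(p₀(1−p₀)/n) = √(0.14044/2906) = 0.0070.
z = (0.8248 − 0.831)/0.0070 = -0.0062/0.0070 = -0.89.
Two-sided p-value ≈ 2·Φ(−0.885) = 0.3760, so at α = 0.1 we fail to reject H₀.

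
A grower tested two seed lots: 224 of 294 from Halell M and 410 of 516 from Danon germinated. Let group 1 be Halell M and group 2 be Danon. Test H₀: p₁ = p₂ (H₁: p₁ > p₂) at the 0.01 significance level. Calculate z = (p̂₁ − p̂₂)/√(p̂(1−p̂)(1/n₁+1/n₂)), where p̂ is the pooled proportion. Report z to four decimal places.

z = -1.0841

p̂₁ = 224/294 = 0.761905, p̂₂ = 410/516 = 0.794574.
Pooled p̂ = (224+410)/(294+516) = 634/810 = 0.782716.
SE = √(0.170072 × 0.00533935) = 0.030134.
z = (0.761905 − 0.794574)/0.030134 = -0.032669/0.030134 = -1.0841.
p-value = P(Z > -1.084) ≈ 0.8608. With α = 0.01, fail to reject H₀.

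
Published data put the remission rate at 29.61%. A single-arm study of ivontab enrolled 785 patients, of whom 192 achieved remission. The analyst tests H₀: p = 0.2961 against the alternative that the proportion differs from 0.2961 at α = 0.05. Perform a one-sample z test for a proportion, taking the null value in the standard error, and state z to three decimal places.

p̂ = 192/785 = 0.2445860.
Standard error under H₀: √(0.2961×0.7039/785) = 0.0162945.
z = (0.2445860 − 0.2961)/0.0162945 = -0.0515140/0.0162945 = -3.161.
Two-sided p-value ≈ 2·Φ(−3.161) = 0.0016; since p < α = 0.05, reject H₀.

z = -3.161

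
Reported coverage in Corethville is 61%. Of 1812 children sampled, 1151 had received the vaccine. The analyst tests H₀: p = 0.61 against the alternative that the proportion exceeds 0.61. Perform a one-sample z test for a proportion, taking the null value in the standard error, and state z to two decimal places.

z = 2.20

p̂ = 1151/1812 ≈ 0.63521.
SE = √(p₀(1−p₀)/n) = √(0.2379/1812) = 0.01146.
z = (0.63521 − 0.61)/0.01146 = 0.02521/0.01146 = 2.20.
p-value = P(Z > 2.200) ≈ 0.0139.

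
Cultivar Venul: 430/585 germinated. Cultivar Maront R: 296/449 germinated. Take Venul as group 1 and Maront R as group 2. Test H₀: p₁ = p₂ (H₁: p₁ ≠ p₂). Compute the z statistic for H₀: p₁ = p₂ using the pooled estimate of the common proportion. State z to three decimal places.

p̂₁ = 430/585 = 0.73504, p̂₂ = 296/449 = 0.65924.
Pooled p̂ = (430+296)/(585+449) = 726/1034 = 0.70213.
SE = √(p̂(1−p̂)(1/n₁+1/n₂)) = √(0.70213·0.29787·0.00393657) = √(0.000823312) = 0.02869.
z = (0.73504 − 0.65924)/0.02869 = 0.07580/0.02869 = 2.642.

z = 2.642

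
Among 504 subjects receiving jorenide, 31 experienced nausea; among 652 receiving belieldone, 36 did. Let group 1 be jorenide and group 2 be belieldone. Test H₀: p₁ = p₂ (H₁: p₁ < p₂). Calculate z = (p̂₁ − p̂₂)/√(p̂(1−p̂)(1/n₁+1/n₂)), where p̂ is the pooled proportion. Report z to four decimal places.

p̂₁ = 31/504 ≈ 0.061508, p̂₂ = 36/652 ≈ 0.055215.
Pooled p̂ = (31+36)/(504+652) = 67/1156 = 0.057958.
SE = √(0.0545993 × 0.00351787) = 0.013859.
z = (0.061508 − 0.055215)/0.013859 = 0.006293/0.013859 = 0.4541.

z = 0.4541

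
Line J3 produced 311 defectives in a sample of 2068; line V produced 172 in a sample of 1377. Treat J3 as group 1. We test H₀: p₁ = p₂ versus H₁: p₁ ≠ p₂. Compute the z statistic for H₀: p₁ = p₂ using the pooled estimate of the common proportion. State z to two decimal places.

p̂₁ = 311/2068 ≈ 0.1504, p̂₂ = 172/1377 ≈ 0.1249.
Pooled p̂ = (311+172)/(2068+1377) = 483/3445 = 0.1402.
SE = √(p̂(1−p̂)(1/n₁+1/n₂)) = √(0.1402·0.8598·0.00120978) = √(0.000145834) = 0.0121.
z = (0.1504 − 0.1249)/0.0121 = 0.0255/0.0121 = 2.11.

z = 2.11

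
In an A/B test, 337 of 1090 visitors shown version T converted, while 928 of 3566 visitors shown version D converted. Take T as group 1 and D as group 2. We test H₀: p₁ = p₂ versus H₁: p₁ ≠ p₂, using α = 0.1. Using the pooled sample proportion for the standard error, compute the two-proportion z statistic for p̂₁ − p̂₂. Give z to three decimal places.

p̂₁ = 337/1090 = 0.309174, p̂₂ = 928/3566 = 0.260236.
Pooled p̂ = (337+928)/(1090+3566) = 1265/4656 = 0.271692.
SE = √(p̂(1−p̂)(1/n₁+1/n₂)) = √(0.271692·0.728308·0.00119786) = √(0.000237027) = 0.015396.
z = (0.309174 − 0.260236)/0.015396 = 0.048938/0.015396 = 3.179.
p-value = 2·P(Z > 3.179) ≈ 0.0015, so at α = 0.1 we reject H₀.

z = 3.179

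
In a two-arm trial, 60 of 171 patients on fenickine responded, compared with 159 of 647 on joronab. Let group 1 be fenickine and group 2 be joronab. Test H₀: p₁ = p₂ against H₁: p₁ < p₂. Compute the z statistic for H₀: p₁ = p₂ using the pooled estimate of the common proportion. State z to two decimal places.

z = 2.76

p̂₁ = 60/171 ≈ 0.3509, p̂₂ = 159/647 ≈ 0.2457.
Pooled p̂ = (60+159)/(171+647) = 219/818 = 0.2677.
SE = √(0.196049 × 0.00739355) = 0.0381.
z = (0.3509 − 0.2457)/0.0381 = 0.1052/0.0381 = 2.76.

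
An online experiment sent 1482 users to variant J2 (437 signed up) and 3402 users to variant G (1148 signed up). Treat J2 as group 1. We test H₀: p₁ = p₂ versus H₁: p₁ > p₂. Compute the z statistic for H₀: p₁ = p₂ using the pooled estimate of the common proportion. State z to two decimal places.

p̂₁ = 437/1482 ≈ 0.29487, p̂₂ = 1148/3402 ≈ 0.33745.
Pooled p̂ = (437+1148)/(1482+3402) = 1585/4884 = 0.32453.
SE = √(0.21921 × 0.000968709) = 0.01457.
z = (0.29487 − 0.33745)/0.01457 = -0.04258/0.01457 = -2.92.
p-value = P(Z > -2.922) ≈ 0.9983.

z = -2.92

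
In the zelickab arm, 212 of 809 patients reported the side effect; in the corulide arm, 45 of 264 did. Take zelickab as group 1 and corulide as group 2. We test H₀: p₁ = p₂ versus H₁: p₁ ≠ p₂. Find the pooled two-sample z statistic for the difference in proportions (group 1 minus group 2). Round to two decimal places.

p̂₁ = 212/809 = 0.26205, p̂₂ = 45/264 = 0.17045.
Pooled p̂ = (212+45)/(809+264) = 257/1073 = 0.23952.
SE = √(p̂(1−p̂)(1/n₁+1/n₂)) = √(0.23952·0.76048·0.00502397) = √(0.000915105) = 0.03025.
z = (0.26205 − 0.17045)/0.03025 = 0.09160/0.03025 = 3.03.
Two-sided p-value ≈ 2·Φ(−3.028) = 0.0025.

z = 3.03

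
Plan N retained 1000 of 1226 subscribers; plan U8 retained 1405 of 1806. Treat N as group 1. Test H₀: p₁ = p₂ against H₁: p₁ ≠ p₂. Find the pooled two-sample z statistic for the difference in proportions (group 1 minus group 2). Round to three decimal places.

p̂₁ = 1000/1226 ≈ 0.81566, p̂₂ = 1405/1806 ≈ 0.77796.
Pooled p̂ = (1000+1405)/(1226+1806) = 2405/3032 = 0.79321.
SE = √(0.16403 × 0.00136937) = 0.01499.
z = (0.81566 − 0.77796)/0.01499 = 0.03770/0.01499 = 2.515.

z = 2.515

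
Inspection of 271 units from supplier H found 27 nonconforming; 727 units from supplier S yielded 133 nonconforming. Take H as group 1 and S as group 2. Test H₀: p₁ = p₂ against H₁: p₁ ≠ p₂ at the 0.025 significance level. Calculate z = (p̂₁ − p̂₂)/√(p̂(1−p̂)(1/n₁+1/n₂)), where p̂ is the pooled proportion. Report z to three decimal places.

z = -3.190

p̂₁ = 27/271 = 0.099631, p̂₂ = 133/727 = 0.182944.
Pooled p̂ = (27+133)/(271+727) = 160/998 = 0.160321.
SE = √(0.134618 × 0.00506555) = 0.026113.
z = (0.099631 − 0.182944)/0.026113 = -0.083313/0.026113 = -3.190.
Two-sided p-value ≈ 2·Φ(−3.190) = 0.0014. With α = 0.025, reject H₀.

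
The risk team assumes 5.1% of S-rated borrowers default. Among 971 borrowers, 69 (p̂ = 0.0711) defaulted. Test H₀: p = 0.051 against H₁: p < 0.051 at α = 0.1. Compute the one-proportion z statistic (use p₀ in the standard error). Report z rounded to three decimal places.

p̂ = 69/971 = 0.07106.
SE = √(p₀(1−p₀)/n) = √(0.048399/971) = 0.00706.
z = (0.07106 − 0.051)/0.00706 = 0.02006/0.00706 = 2.841.
p-value = P(Z < 2.841) ≈ 0.9978, so at α = 0.1 we fail to reject H₀.

z = 2.841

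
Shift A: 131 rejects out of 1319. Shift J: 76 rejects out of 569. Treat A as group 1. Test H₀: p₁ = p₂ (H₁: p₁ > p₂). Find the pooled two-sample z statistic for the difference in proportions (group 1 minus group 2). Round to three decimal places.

p̂₁ = 131/1319 ≈ 0.09932, p̂₂ = 76/569 ≈ 0.13357.
Pooled p̂ = (131+76)/(1319+569) = 207/1888 = 0.10964.
SE = √(0.0976189 × 0.00251562) = 0.01567.
z = (0.09932 − 0.13357)/0.01567 = -0.03425/0.01567 = -2.186.
p-value = P(Z > -2.186) ≈ 0.9856.

z = -2.186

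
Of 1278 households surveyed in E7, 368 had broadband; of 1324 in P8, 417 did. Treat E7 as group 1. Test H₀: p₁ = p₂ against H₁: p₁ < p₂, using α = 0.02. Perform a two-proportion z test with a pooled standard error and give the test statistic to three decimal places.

p̂₁ = 368/1278 = 0.28795, p̂₂ = 417/1324 = 0.31495.
Pooled p̂ = (368+417)/(1278+1324) = 785/2602 = 0.30169.
SE = √(0.210674 × 0.00153776) = 0.01800.
z = (0.28795 − 0.31495)/0.01800 = -0.02700/0.01800 = -1.500.
p-value = P(Z < -1.500) ≈ 0.0668. With α = 0.02, fail to reject H₀.

z = -1.500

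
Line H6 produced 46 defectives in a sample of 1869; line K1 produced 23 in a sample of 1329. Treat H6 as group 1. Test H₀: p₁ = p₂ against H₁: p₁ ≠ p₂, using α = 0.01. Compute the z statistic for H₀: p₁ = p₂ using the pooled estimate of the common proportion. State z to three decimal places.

z = 1.401

p̂₁ = 46/1869 = 0.02461, p̂₂ = 23/1329 = 0.01731.
Pooled p̂ = (46+23)/(1869+1329) = 69/3198 = 0.02158.
SE = √(p̂(1−p̂)(1/n₁+1/n₂)) = √(0.02158·0.97842·0.00128749) = √(2.71795e-05) = 0.00521.
z = (0.02461 − 0.01731)/0.00521 = 0.00730/0.00521 = 1.401.
p-value = 2·P(Z > 1.401) ≈ 0.1611, so at α = 0.01 we fail to reject H₀.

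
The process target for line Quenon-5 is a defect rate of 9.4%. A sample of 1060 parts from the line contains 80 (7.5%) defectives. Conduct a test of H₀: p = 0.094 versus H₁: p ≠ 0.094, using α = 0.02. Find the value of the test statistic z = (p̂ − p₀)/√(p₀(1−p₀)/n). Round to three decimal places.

z = -2.067

p̂ = 80/1060 ≈ 0.075472.
SE = √(p₀(1−p₀)/n) = √(0.085164/1060) = 0.008963.
z = (0.075472 − 0.094)/0.008963 = -0.018528/0.008963 = -2.067.
Two-sided p-value ≈ 2·Φ(−2.067) = 0.0387; since p > α = 0.02, fail to reject H₀.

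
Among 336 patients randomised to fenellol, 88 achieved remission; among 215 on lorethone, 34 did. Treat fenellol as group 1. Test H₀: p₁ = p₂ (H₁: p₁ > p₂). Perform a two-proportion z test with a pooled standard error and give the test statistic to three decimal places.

p̂₁ = 88/336 = 0.26190, p̂₂ = 34/215 = 0.15814.
Pooled p̂ = (88+34)/(336+215) = 122/551 = 0.22142.
SE = √(0.172391 × 0.00762735) = 0.03626.
z = (0.26190 − 0.15814)/0.03626 = 0.10376/0.03626 = 2.862.

z = 2.862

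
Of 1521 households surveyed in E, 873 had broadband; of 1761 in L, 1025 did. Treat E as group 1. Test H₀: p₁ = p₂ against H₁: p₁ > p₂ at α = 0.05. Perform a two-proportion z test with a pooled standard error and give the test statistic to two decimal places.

z = -0.47

p̂₁ = 873/1521 ≈ 0.5740, p̂₂ = 1025/1761 ≈ 0.5821.
Pooled p̂ = (873+1025)/(1521+1761) = 1898/3282 = 0.5783.
SE = √(p̂(1−p̂)(1/n₁+1/n₂)) = √(0.5783·0.4217·0.00122532) = √(0.000298817) = 0.0173.
z = (0.5740 − 0.5821)/0.0173 = -0.0081/0.0173 = -0.47.
p-value = P(Z > -0.468) ≈ 0.6801. With α = 0.05, fail to reject H₀.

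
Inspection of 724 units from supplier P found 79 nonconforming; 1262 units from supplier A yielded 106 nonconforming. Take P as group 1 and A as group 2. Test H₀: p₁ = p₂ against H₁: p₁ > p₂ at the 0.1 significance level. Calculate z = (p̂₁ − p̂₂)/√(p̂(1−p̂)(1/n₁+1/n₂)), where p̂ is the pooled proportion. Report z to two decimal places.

p̂₁ = 79/724 ≈ 0.1091, p̂₂ = 106/1262 ≈ 0.0840.
Pooled p̂ = (79+106)/(724+1262) = 185/1986 = 0.0932.
SE = √(0.0844748 × 0.00217361) = 0.0136.
z = (0.1091 − 0.0840)/0.0136 = 0.0251/0.0136 = 1.85.
p-value = P(Z > 1.854) ≈ 0.0319, so at α = 0.1 we reject H₀.

z = 1.85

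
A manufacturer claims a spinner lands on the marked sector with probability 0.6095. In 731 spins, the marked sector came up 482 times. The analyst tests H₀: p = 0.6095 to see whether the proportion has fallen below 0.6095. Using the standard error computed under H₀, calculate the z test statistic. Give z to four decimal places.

p̂ = 482/731 = 0.6593707.
Under H₀, SE = √(0.6095·0.3905/731) = √(0.000325595) = 0.0180442.
z = (0.6593707 − 0.6095)/0.0180442 = 0.0498707/0.0180442 = 2.7638.

z = 2.7638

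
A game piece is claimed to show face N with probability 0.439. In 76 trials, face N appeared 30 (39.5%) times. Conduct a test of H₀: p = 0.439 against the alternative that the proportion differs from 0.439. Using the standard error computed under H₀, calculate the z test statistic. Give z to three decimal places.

z = -0.778

p̂ = 30/76 = 0.394737.
Standard error under H₀: √(0.439×0.561/76) = 0.056926.
z = (0.394737 − 0.439)/0.056926 = -0.044263/0.056926 = -0.778.
Two-sided p-value ≈ 2·Φ(−0.778) = 0.4368.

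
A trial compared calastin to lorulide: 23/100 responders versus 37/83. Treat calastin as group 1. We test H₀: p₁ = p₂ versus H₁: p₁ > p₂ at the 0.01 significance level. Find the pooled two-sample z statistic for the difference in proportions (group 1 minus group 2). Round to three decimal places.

z = -3.096

p̂₁ = 23/100 ≈ 0.23000, p̂₂ = 37/83 ≈ 0.44578.
Pooled p̂ = (23+37)/(100+83) = 60/183 = 0.32787.
SE = √(0.220371 × 0.0220482) = 0.06970.
z = (0.23000 − 0.44578)/0.06970 = -0.21578/0.06970 = -3.096.
p-value = P(Z > -3.096) ≈ 0.9990; since p > α = 0.01, fail to reject H₀.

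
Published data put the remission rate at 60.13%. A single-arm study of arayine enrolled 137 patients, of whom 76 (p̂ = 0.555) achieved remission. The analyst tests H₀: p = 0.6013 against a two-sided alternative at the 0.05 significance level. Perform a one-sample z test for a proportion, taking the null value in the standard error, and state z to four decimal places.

p̂ = 76/137 ≈ 0.554745.
SE = √(p₀(1−p₀)/n) = √(0.23974/137) = 0.041832.
z = (0.554745 − 0.6013)/0.041832 = -0.046555/0.041832 = -1.1129.
Two-sided p-value ≈ 2·Φ(−1.113) = 0.2657; since p > α = 0.05, fail to reject H₀.

z = -1.1129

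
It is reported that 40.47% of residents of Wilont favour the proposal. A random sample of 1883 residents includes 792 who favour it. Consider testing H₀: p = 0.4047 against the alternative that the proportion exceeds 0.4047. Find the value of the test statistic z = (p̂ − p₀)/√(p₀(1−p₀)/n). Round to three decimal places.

p̂ = 792/1883 = 0.420605.
Under H₀, SE = √(0.4047·0.5953/1883) = √(0.000127944) = 0.011311.
z = (0.420605 − 0.4047)/0.011311 = 0.015905/0.011311 = 1.406.
p-value = P(Z > 1.406) ≈ 0.0798.

z = 1.406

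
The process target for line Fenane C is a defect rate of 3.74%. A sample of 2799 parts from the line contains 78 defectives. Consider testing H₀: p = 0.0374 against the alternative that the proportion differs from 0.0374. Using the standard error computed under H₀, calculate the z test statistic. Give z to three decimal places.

p̂ = 78/2799 = 0.027867.
SE = √(p₀(1−p₀)/n) = √(0.036001/2799) = 0.003586.
z = (0.027867 − 0.0374)/0.003586 = -0.009533/0.003586 = -2.658.
p-value = 2·P(Z > 2.658) ≈ 0.0079.

z = -2.658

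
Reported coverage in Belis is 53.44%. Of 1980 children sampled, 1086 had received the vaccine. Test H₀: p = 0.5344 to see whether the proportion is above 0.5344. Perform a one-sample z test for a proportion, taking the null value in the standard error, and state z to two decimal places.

p̂ = 1086/1980 = 0.5485.
SE = √(p₀(1−p₀)/n) = √(0.24882/1980) = 0.0112.
z = (0.5485 − 0.5344)/0.0112 = 0.0141/0.0112 = 1.26.
p-value = P(Z > 1.256) ≈ 0.1045.

z = 1.26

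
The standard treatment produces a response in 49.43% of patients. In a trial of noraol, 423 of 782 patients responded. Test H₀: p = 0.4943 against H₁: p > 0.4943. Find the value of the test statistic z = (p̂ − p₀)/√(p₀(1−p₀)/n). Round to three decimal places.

z = 2.608

p̂ = 423/782 = 0.540921.
SE = √(p₀(1−p₀)/n) = √(0.24997/782) = 0.017879.
z = (0.540921 − 0.4943)/0.017879 = 0.046621/0.017879 = 2.608.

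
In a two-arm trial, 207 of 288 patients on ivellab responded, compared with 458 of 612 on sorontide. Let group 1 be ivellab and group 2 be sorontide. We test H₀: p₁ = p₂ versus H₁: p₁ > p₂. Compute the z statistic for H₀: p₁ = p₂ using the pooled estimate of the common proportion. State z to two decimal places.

p̂₁ = 207/288 ≈ 0.7188, p̂₂ = 458/612 ≈ 0.7484.
Pooled p̂ = (207+458)/(288+612) = 665/900 = 0.7389.
SE = √(0.192932 × 0.00510621) = 0.0314.
z = (0.7188 − 0.7484)/0.0314 = -0.0296/0.0314 = -0.94.

z = -0.94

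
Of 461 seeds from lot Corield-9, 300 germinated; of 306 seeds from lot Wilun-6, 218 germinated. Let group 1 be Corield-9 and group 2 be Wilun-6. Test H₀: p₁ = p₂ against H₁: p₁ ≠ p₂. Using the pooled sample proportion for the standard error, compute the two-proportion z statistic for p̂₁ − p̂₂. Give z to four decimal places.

p̂₁ = 300/461 ≈ 0.650759, p̂₂ = 218/306 ≈ 0.712418.
Pooled p̂ = (300+218)/(461+306) = 518/767 = 0.675359.
SE = √(0.219249 × 0.00543717) = 0.034527.
z = (0.650759 − 0.712418)/0.034527 = -0.061659/0.034527 = -1.7858.

z = -1.7858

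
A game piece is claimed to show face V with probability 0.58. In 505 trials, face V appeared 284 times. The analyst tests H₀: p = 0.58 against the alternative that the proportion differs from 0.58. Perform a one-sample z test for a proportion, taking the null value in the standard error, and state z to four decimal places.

p̂ = 284/505 ≈ 0.562376.
Standard error under H₀: √(0.58×0.42/505) = 0.021963.
z = (0.562376 − 0.58)/0.021963 = -0.017624/0.021963 = -0.8024.

z = -0.8024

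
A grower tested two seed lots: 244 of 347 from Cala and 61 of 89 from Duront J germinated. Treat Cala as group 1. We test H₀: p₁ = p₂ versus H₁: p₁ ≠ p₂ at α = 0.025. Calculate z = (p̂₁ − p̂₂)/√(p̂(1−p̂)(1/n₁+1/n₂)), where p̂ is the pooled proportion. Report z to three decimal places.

p̂₁ = 244/347 ≈ 0.70317, p̂₂ = 61/89 ≈ 0.68539.
Pooled p̂ = (244+61)/(347+89) = 305/436 = 0.69954.
SE = √(0.210183 × 0.0141178) = 0.05447.
z = (0.70317 − 0.68539)/0.05447 = 0.01778/0.05447 = 0.326.
p-value = 2·P(Z > 0.326) ≈ 0.7442, so at α = 0.025 we fail to reject H₀.

z = 0.326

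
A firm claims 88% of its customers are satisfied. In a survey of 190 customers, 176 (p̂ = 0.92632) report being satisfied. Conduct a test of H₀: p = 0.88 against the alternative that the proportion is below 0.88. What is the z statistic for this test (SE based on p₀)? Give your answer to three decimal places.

p̂ = 176/190 = 0.926316.
Under H₀, SE = √(0.88·0.12/190) = √(0.000555789) = 0.023575.
z = (0.926316 − 0.88)/0.023575 = 0.046316/0.023575 = 1.965.
p-value = P(Z < 1.965) ≈ 0.9753.

z = 1.965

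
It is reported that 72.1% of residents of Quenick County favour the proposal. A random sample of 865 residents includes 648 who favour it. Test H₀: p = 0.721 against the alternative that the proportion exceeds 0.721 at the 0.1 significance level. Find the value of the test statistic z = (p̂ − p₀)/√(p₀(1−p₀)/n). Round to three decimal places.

z = 1.845

p̂ = 648/865 ≈ 0.74913.
Under H₀, SE = √(0.721·0.279/865) = √(0.000232554) = 0.01525.
z = (0.74913 − 0.721)/0.01525 = 0.02813/0.01525 = 1.845.
p-value = P(Z > 1.845) ≈ 0.0325; since p < α = 0.1, reject H₀.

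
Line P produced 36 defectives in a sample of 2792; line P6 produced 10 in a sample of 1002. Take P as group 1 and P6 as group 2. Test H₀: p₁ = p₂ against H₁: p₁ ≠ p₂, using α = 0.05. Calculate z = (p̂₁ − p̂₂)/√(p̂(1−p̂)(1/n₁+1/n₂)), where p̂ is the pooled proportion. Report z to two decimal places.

p̂₁ = 36/2792 ≈ 0.0129, p̂₂ = 10/1002 ≈ 0.0100.
Pooled p̂ = (36+10)/(2792+1002) = 46/3794 = 0.0121.
SE = √(0.0119774 × 0.00135617) = 0.0040.
z = (0.0129 − 0.0100)/0.0040 = 0.0029/0.0040 = 0.72.
p-value = 2·P(Z > 0.723) ≈ 0.4697, so at α = 0.05 we fail to reject H₀.

z = 0.72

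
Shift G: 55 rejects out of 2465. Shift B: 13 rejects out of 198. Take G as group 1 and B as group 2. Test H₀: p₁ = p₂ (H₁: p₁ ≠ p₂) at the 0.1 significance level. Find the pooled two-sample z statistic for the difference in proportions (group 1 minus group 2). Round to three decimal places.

p̂₁ = 55/2465 ≈ 0.022312, p̂₂ = 13/198 ≈ 0.065657.
Pooled p̂ = (55+13)/(2465+198) = 68/2663 = 0.025535.
SE = √(p̂(1−p̂)(1/n₁+1/n₂)) = √(0.025535·0.974465·0.00545618) = √(0.000135767) = 0.011652.
z = (0.022312 − 0.065657)/0.011652 = -0.043345/0.011652 = -3.720.
Two-sided p-value ≈ 2·Φ(−3.720) = 0.0002; since p < α = 0.1, reject H₀.

z = -3.720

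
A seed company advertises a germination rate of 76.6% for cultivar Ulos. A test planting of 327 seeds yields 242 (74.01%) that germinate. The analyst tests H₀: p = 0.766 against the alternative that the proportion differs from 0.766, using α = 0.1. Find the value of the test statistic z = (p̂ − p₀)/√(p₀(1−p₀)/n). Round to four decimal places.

p̂ = 242/327 ≈ 0.740061.
Under H₀, SE = √(0.766·0.234/327) = √(0.000548147) = 0.023413.
z = (0.740061 − 0.766)/0.023413 = -0.025939/0.023413 = -1.1079.
Two-sided p-value ≈ 2·Φ(−1.108) = 0.2679, so at α = 0.1 we fail to reject H₀.

z = -1.1079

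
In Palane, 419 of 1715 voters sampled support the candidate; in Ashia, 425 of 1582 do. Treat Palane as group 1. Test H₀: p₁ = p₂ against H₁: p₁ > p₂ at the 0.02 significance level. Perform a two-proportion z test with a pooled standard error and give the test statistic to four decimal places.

p̂₁ = 419/1715 ≈ 0.244315, p̂₂ = 425/1582 ≈ 0.268647.
Pooled p̂ = (419+425)/(1715+1582) = 844/3297 = 0.255990.
SE = √(0.190459 × 0.0012152) = 0.015213.
z = (0.244315 − 0.268647)/0.015213 = -0.024332/0.015213 = -1.5994.
p-value = P(Z > -1.599) ≈ 0.9451. With α = 0.02, fail to reject H₀.

z = -1.5994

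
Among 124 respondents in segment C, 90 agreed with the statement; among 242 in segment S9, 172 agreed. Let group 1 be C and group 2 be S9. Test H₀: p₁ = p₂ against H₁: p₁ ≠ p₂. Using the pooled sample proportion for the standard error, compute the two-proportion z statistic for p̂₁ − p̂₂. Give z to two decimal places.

p̂₁ = 90/124 = 0.7258, p̂₂ = 172/242 = 0.7107.
Pooled p̂ = (90+172)/(124+242) = 262/366 = 0.7158.
SE = √(0.20341 × 0.0121967) = 0.0498.
z = (0.7258 − 0.7107)/0.0498 = 0.0151/0.0498 = 0.30.
Two-sided p-value ≈ 2·Φ(−0.302) = 0.7623.

z = 0.30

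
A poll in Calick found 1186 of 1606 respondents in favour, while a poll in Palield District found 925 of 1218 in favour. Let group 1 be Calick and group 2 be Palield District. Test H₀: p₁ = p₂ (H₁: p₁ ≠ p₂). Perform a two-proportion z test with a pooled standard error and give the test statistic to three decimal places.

z = -1.270

p̂₁ = 1186/1606 = 0.73848, p̂₂ = 925/1218 = 0.75944.
Pooled p̂ = (1186+925)/(1606+1218) = 2111/2824 = 0.74752.
SE = √(p̂(1−p̂)(1/n₁+1/n₂)) = √(0.74752·0.25248·0.00144368) = √(0.000272471) = 0.01651.
z = (0.73848 − 0.75944)/0.01651 = -0.02096/0.01651 = -1.270.
p-value = 2·P(Z > 1.270) ≈ 0.2041.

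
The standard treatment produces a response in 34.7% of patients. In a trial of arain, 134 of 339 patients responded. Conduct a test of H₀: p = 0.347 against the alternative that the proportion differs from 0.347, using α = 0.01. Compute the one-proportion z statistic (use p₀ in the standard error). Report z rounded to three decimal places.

p̂ = 134/339 ≈ 0.395280.
Standard error under H₀: √(0.347×0.653/339) = 0.025854.
z = (0.395280 − 0.347)/0.025854 = 0.048280/0.025854 = 1.867.
Two-sided p-value ≈ 2·Φ(−1.867) = 0.0618. With α = 0.01, fail to reject H₀.

z = 1.867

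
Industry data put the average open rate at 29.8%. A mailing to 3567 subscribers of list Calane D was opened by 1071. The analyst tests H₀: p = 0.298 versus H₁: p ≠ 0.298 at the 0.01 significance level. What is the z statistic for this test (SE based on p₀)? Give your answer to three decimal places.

z = 0.294

p̂ = 1071/3567 = 0.30025.
Under H₀, SE = √(0.298·0.702/3567) = √(5.86476e-05) = 0.00766.
z = (0.30025 − 0.298)/0.00766 = 0.00225/0.00766 = 0.294.
p-value = 2·P(Z > 0.294) ≈ 0.7687. With α = 0.01, fail to reject H₀.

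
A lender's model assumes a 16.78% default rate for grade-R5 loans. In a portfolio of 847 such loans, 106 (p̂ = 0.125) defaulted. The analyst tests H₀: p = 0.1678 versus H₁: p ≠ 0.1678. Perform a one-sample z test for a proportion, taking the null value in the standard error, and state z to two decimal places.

p̂ = 106/847 = 0.12515.
Under H₀, SE = √(0.1678·0.8322/847) = √(0.000164868) = 0.01284.
z = (0.12515 − 0.1678)/0.01284 = -0.04265/0.01284 = -3.32.
p-value = 2·P(Z > 3.322) ≈ 0.0009.

z = -3.32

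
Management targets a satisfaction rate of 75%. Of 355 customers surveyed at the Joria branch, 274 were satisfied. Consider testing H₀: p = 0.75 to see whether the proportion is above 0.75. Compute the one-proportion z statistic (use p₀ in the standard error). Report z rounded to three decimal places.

z = 0.950

p̂ = 274/355 ≈ 0.77183.
Under H₀, SE = √(0.75·0.25/355) = √(0.000528169) = 0.02298.
z = (0.77183 − 0.75)/0.02298 = 0.02183/0.02298 = 0.950.
p-value = P(Z > 0.950) ≈ 0.1711.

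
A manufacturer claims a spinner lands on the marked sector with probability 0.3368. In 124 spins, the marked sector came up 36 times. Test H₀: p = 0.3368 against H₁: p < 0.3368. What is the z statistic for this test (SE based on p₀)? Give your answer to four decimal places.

p̂ = 36/124 = 0.290323.
SE = √(p₀(1−p₀)/n) = √(0.22337/124) = 0.042442.
z = (0.290323 − 0.3368)/0.042442 = -0.046477/0.042442 = -1.0951.

z = -1.0951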